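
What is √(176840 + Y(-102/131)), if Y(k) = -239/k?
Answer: √1843036878/102 ≈ 420.89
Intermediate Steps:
√(176840 + Y(-102/131)) = √(176840 - 239/((-102/131))) = √(176840 - 239/((-102*1/131))) = √(176840 - 239/(-102/131)) = √(176840 - 239*(-131/102)) = √(176840 + 31309/102) = √(18068989/102) = √1843036878/102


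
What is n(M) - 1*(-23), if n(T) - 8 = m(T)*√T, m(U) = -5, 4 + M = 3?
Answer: 31 - 5*I ≈ 31.0 - 5.0*I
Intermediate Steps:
M = -1 (M = -4 + 3 = -1)
n(T) = 8 - 5*√T
n(M) - 1*(-23) = (8 - 5*I) - 1*(-23) = (8 - 5*I) + 23 = 31 - 5*I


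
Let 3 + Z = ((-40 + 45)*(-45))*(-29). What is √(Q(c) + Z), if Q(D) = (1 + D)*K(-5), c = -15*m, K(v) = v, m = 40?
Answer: √9517 ≈ 97.555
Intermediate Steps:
Z = 6522 (Z = -3 + ((-40 + 45)*(-45))*(-29) = -3 + (5*(-45))*(-29) = -3 - 225*(-29) = -3 + 6525 = 6522)
c = -600 (c = -15*40 = -600)
Q(D) = -5 - 5*D (Q(D) = (1 + D)*(-5) = -5 - 5*D)
√(Q(c) + Z) = √((-5 - 5*(-600)) + 6522) = √((-5 + 3000) + 6522) = √(2995 + 6522) = √9517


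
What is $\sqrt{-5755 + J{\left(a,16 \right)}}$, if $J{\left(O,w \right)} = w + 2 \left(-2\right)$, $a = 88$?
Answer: $i \sqrt{5743} \approx 75.783 i$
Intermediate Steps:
$J{\left(O,w \right)} = -4 + w$ ($J{\left(O,w \right)} = w - 4 = -4 + w$)
$\sqrt{-5755 + J{\left(a,16 \right)}} = \sqrt{-5755 + \left(-4 + 16\right)} = \sqrt{-5755 + 12} = \sqrt{-5743} = i \sqrt{5743}$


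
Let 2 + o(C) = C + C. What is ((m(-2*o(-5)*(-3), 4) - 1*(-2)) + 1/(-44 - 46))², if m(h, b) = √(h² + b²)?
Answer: 42152041/8100 + 716*√13/9 ≈ 5490.8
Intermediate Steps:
o(C) = -2 + 2*C (o(C) = -2 + (C + C) = -2 + 2*C)
m(h, b) = √(b² + h²)
((m(-2*o(-5)*(-3), 4) - 1*(-2)) + 1/(-44 - 46))² = ((√(4² + (-2*(-2 + 2*(-5))*(-3))²) - 1*(-2)) + 1/(-44 - 46))² = ((√(16 + (-2*(-2 - 10)*(-3))²) + 2) + 1/(-90))² = ((√(16 + (-2*(-12)*(-3))²) + 2) - 1/90)² = ((√(16 + (24*(-3))²) + 2) - 1/90)² = ((√(16 + (-72)²) + 2) - 1/90)² = ((√(16 + 5184) + 2) - 1/90)² = ((√5200 + 2) - 1/90)² = ((20*√13 + 2) - 1/90)² = ((2 + 20*√13) - 1/90)² = (179/90 + 20*√13)²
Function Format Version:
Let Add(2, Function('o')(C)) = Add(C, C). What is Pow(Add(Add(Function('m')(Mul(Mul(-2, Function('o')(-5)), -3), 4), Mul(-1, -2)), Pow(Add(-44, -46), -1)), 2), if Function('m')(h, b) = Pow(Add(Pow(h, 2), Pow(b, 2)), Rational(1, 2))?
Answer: Add(Rational(42152041, 8100), Mul(Rational(716, 9), Pow(13, Rational(1, 2)))) ≈ 5490.8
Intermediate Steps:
Function('o')(C) = Add(-2, Mul(2, C)) (Function('o')(C) = Add(-2, Add(C, C)) = Add(-2, Mul(2, C)))
Function('m')(h, b) = Pow(Add(Pow(b, 2), Pow(h, 2)), Rational(1, 2))
Pow(Add(Add(Function('m')(Mul(Mul(-2, Function('o')(-5)), -3), 4), Mul(-1, -2)), Pow(Add(-44, -46), -1)), 2) = Pow(Add(Add(Pow(Add(Pow(4, 2), Pow(Mul(Mul(-2, Add(-2, Mul(2, -5))), -3), 2)), Rational(1, 2)), Mul(-1, -2)), Pow(Add(-44, -46), -1)), 2) = Pow(Add(Add(Pow(Add(16, Pow(Mul(Mul(-2, Add(-2, -10)), -3), 2)), Rational(1, 2)), 2), Pow(-90, -1)), 2) = Pow(Add(Add(Pow(Add(16, Pow(Mul(Mul(-2, -12), -3), 2)), Rational(1, 2)), 2), Rational(-1, 90)), 2) = Pow(Add(Add(Pow(Add(16, Pow(Mul(24, -3), 2)), Rational(1, 2)), 2), Rational(-1, 90)), 2) = Pow(Add(Add(Pow(Add(16, Pow(-72, 2)), Rational(1, 2)), 2), Rational(-1, 90)), 2) = Pow(Add(Add(Pow(Add(16, 5184), Rational(1, 2)), 2), Rational(-1, 90)), 2) = Pow(Add(Add(Pow(5200, Rational(1, 2)), 2), Rational(-1, 90)), 2) = Pow(Add(Add(Mul(20, Pow(13, Rational(1, 2))), 2), Rational(-1, 90)), 2) = Pow(Add(Add(2, Mul(20, Pow(13, Rational(1, 2)))), Rational(-1, 90)), 2) = Pow(Add(Rational(179, 90), Mul(20, Pow(13, Rational(1, 2)))), 2)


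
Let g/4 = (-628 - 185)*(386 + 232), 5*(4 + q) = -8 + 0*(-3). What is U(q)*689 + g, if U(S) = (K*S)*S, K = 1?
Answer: -49703224/25 ≈ -1.9881e+6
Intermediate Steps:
q = -28/5 (q = -4 + (-8 + 0*(-3))/5 = -4 + (-8 + 0)/5 = -4 + (⅕)*(-8) = -4 - 8/5 = -28/5 ≈ -5.6000)
U(S) = S² (U(S) = (1*S)*S = S*S = S²)
g = -2009736 (g = 4*((-628 - 185)*(386 + 232)) = 4*(-813*618) = 4*(-502434) = -2009736)
U(q)*689 + g = (-28/5)²*689 - 2009736 = (784/25)*689 - 2009736 = 540176/25 - 2009736 = -49703224/25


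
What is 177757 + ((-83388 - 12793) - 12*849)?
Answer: 71388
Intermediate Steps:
177757 + ((-83388 - 12793) - 12*849) = 177757 + (-96181 - 10188) = 177757 - 106369 = 71388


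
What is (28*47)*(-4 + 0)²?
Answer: 21056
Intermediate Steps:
(28*47)*(-4 + 0)² = 1316*(-4)² = 1316*16 = 21056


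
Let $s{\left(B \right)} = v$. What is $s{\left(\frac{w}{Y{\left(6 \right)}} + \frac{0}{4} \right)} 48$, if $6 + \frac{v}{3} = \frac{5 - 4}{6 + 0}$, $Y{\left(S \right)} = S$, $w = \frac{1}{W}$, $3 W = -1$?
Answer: $-840$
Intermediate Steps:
$W = - \frac{1}{3}$ ($W = \frac{1}{3} \left(-1\right) = - \frac{1}{3} \approx -0.33333$)
$w = -3$ ($w = \frac{1}{- \frac{1}{3}} = -3$)
$v = - \frac{35}{2}$ ($v = -18 + 3 \frac{5 - 4}{6 + 0} = -18 + 3 \cdot 1 \cdot \frac{1}{6} = -18 + 3 \cdot \frac{1}{6} = -18 + \frac{1}{2} = - \frac{35}{2} \approx -17.5$)
$s{\left(B \right)} = - \frac{35}{2}$
$s{\left(\frac{w}{Y{\left(6 \right)}} + \frac{0}{4} \right)} 48 = \left(- \frac{35}{2}\right) 48 = -840$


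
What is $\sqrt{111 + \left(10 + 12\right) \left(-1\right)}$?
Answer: $\sqrt{89} \approx 9.434$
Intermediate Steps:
$\sqrt{111 + \left(10 + 12\right) \left(-1\right)} = \sqrt{111 + 22 \left(-1\right)} = \sqrt{111 - 22} = \sqrt{89}$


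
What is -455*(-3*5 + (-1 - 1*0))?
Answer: 7280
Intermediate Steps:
-455*(-3*5 + (-1 - 1*0)) = -455*(-15 + (-1 + 0)) = -455*(-15 - 1) = -455*(-16) = 7280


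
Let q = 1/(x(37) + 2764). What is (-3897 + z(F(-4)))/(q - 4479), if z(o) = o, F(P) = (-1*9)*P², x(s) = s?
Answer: 11318841/12545678 ≈ 0.90221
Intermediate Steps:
F(P) = -9*P²
q = 1/2801 (q = 1/(37 + 2764) = 1/2801 ≈ 0.00035702)
(-3897 + z(F(-4)))/(q - 4479) = (-3897 - 9*(-4)²)/(1/2801 - 4479) = (-3897 - 9*16)/(-12545678/2801) = (-3897 - 144)*(-2801/12545678) = -4041*(-2801/12545678) = 11318841/12545678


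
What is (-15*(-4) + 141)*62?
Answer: 12462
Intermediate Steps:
(-15*(-4) + 141)*62 = (60 + 141)*62 = 201*62 = 12462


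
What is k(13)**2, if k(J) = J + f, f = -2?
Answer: 121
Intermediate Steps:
k(J) = -2 + J (k(J) = J - 2 = -2 + J)
k(13)**2 = (-2 + 13)**2 = 11**2 = 121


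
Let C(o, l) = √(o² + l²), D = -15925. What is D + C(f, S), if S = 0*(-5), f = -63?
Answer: -15862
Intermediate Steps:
S = 0
C(o, l) = √(l² + o²)
D + C(f, S) = -15925 + √(0² + (-63)²) = -15925 + √(0 + 3969) = -15925 + √3969 = -15925 + 63 = -15862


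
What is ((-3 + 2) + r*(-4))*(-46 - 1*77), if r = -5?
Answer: -2337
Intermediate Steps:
((-3 + 2) + r*(-4))*(-46 - 1*77) = ((-3 + 2) - 5*(-4))*(-46 - 1*77) = (-1 + 20)*(-46 - 77) = 19*(-123) = -2337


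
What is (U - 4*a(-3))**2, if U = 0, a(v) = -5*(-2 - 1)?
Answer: 3600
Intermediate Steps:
a(v) = 15 (a(v) = -5*(-3) = 15)
(U - 4*a(-3))**2 = (0 - 4*15)**2 = (0 - 60)**2 = (-60)**2 = 3600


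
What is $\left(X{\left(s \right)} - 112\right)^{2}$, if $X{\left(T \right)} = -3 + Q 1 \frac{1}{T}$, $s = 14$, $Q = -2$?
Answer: $\frac{649636}{49} \approx 13258.0$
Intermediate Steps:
$X{\left(T \right)} = -3 - \frac{2}{T}$ ($X{\left(T \right)} = -3 - 2 \cdot 1 \frac{1}{T} = -3 - \frac{2}{T}$)
$\left(X{\left(s \right)} - 112\right)^{2} = \left(\left(-3 - \frac{2}{14}\right) - 112\right)^{2} = \left(\left(-3 - \frac{1}{7}\right) - 112\right)^{2} = \left(- \frac{22}{7} - 112\right)^{2} = \left(- \frac{806}{7}\right)^{2} = \frac{649636}{49}$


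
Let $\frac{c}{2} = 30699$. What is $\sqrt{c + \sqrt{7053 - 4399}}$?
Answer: $\sqrt{61398 + \sqrt{2654}} \approx 247.89$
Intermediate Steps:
$c = 61398$ ($c = 2 \cdot 30699 = 61398$)
$\sqrt{c + \sqrt{7053 - 4399}} = \sqrt{61398 + \sqrt{7053 - 4399}} = \sqrt{61398 + \sqrt{2654}}$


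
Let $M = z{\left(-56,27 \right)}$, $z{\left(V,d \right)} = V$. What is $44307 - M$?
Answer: $44363$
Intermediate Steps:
$M = -56$
$44307 - M = 44307 - -56 = 44307 + 56 = 44363$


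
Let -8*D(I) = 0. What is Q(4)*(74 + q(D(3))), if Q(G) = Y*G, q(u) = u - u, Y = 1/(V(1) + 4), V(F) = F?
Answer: 296/5 ≈ 59.200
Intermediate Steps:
D(I) = 0 (D(I) = -⅛*0 = 0)
Y = ⅕ (Y = 1/(1 + 4) = 1/5 = ⅕ ≈ 0.20000)
q(u) = 0
Q(G) = G/5
Q(4)*(74 + q(D(3))) = ((⅕)*4)*(74 + 0) = (⅘)*74 = 296/5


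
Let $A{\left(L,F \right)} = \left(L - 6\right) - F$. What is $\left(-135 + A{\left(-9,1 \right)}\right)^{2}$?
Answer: $22801$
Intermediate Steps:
$A{\left(L,F \right)} = -6 + L - F$ ($A{\left(L,F \right)} = \left(L - 6\right) - F = \left(-6 + L\right) - F = -6 + L - F$)
$\left(-135 + A{\left(-9,1 \right)}\right)^{2} = \left(-135 - 16\right)^{2} = \left(-151\right)^{2} = 22801$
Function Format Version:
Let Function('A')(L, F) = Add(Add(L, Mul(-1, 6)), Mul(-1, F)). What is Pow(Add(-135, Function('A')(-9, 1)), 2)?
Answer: 22801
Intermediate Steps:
Function('A')(L, F) = Add(-6, L, Mul(-1, F)) (Function('A')(L, F) = Add(Add(L, -6), Mul(-1, F)) = Add(Add(-6, L), Mul(-1, F)) = Add(-6, L, Mul(-1, F)))
Pow(Add(-135, Function('A')(-9, 1)), 2) = Pow(Add(-135, Add(-6, -9, Mul(-1, 1))), 2) = Pow(Add(-135, Add(-6, -9, -1)), 2) = Pow(Add(-135, -16), 2) = Pow(-151, 2) = 22801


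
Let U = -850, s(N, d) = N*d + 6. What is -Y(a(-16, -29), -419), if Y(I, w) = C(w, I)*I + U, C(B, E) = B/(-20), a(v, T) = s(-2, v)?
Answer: 539/10 ≈ 53.900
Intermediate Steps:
s(N, d) = 6 + N*d
a(v, T) = 6 - 2*v
C(B, E) = -B/20 (C(B, E) = B*(-1/20) = -B/20)
Y(I, w) = -850 - I*w/20 (Y(I, w) = (-w/20)*I - 850 = -I*w/20 - 850 = -850 - I*w/20)
-Y(a(-16, -29), -419) = -(-850 - 1/20*(6 - 2*(-16))*(-419)) = -(-850 - 1/20*(6 + 32)*(-419)) = -(-850 - 1/20*38*(-419)) = -(-850 + 7961/10) = -1*(-539/10) = 539/10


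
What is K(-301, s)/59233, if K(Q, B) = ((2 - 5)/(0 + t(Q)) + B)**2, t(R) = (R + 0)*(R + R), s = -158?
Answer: 819672261946561/1944866083835332 ≈ 0.42145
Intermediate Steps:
t(R) = 2*R**2 (t(R) = R*(2*R) = 2*R**2)
K(Q, B) = (B - 3/(2*Q**2))**2 (K(Q, B) = ((2 - 5)/(0 + 2*Q**2) + B)**2 = (-3*1/(2*Q**2) + B)**2 = (-3/(2*Q**2) + B)**2 = (B - 3/(2*Q**2))**2)
K(-301, s)/59233 = ((1/4)*(-3 + 2*(-158)*(-301)**2)**2/(-301)**4)/59233 = ((1/4)*(1/8208541201)*(-3 + 2*(-158)*90601)**2)*(1/59233) = ((1/4)*(1/8208541201)*(-3 - 28629916)**2)*(1/59233) = ((1/4)*(1/8208541201)*(-28629919)**2)*(1/59233) = ((1/4)*(1/8208541201)*819672261946561)*(1/59233) = (819672261946561/32834164804)*(1/59233) = 819672261946561/1944866083835332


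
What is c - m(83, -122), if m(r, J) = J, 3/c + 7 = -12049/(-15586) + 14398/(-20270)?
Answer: 133218071488/1095835769 ≈ 121.57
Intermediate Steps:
c = -473892330/1095835769 (c = 3/(-7 + (-12049/(-15586) + 14398/(-20270))) = 3/(-7 + (-12049*(-1/15586) + 14398*(-1/20270))) = 3/(-7 + (12049/15586 - 7199/10135)) = 3/(-7 + 9913001/157964110) = 3/(-1095835769/157964110) = 3*(-157964110/1095835769) = -473892330/1095835769 ≈ -0.43245)
c - m(83, -122) = -473892330/1095835769 - 1*(-122) = -473892330/1095835769 + 122 = 133218071488/1095835769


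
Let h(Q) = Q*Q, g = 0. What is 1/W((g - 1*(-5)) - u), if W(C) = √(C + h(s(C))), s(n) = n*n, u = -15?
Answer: √4445/26670 ≈ 0.0024998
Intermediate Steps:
s(n) = n²
h(Q) = Q²
W(C) = √(C + C⁴) (W(C) = √(C + (C²)²) = √(C + C⁴))
1/W((g - 1*(-5)) - u) = 1/(√(((0 - 1*(-5)) - 1*(-15)) + ((0 - 1*(-5)) - 1*(-15))⁴)) = 1/(√(((0 + 5) + 15) + ((0 + 5) + 15)⁴)) = 1/(√((5 + 15) + (5 + 15)⁴)) = 1/(√(20 + 20⁴)) = 1/(√(20 + 160000)) = 1/(√160020) = 1/(6*√4445) = √4445/26670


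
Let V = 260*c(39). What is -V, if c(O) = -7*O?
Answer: 70980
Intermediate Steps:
V = -70980 (V = 260*(-7*39) = 260*(-273) = -70980)
-V = -1*(-70980) = 70980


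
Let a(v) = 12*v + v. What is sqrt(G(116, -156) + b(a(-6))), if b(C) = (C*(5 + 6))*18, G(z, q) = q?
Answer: 20*I*sqrt(39) ≈ 124.9*I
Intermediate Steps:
a(v) = 13*v
b(C) = 198*C (b(C) = (C*11)*18 = (11*C)*18 = 198*C)
sqrt(G(116, -156) + b(a(-6))) = sqrt(-156 + 198*(13*(-6))) = sqrt(-156 + 198*(-78)) = sqrt(-156 - 15444) = sqrt(-15600) = 20*I*sqrt(39)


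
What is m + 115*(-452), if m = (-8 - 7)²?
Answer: -51755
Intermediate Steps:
m = 225 (m = (-15)² = 225)
m + 115*(-452) = 225 + 115*(-452) = 225 - 51980 = -51755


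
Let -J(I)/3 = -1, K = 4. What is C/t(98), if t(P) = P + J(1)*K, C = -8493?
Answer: -8493/110 ≈ -77.209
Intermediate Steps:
J(I) = 3 (J(I) = -3*(-1) = 3)
t(P) = 12 + P (t(P) = P + 3*4 = P + 12 = 12 + P)
C/t(98) = -8493/(12 + 98) = -8493/110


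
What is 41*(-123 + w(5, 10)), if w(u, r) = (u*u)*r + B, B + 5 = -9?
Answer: 4633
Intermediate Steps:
B = -14 (B = -5 - 9 = -14)
w(u, r) = -14 + r*u² (w(u, r) = (u*u)*r - 14 = u²*r - 14 = r*u² - 14 = -14 + r*u²)
41*(-123 + w(5, 10)) = 41*(-123 + (-14 + 10*5²)) = 41*(-123 + (-14 + 10*25)) = 41*(-123 + (-14 + 250)) = 41*(-123 + 236) = 41*113 = 4633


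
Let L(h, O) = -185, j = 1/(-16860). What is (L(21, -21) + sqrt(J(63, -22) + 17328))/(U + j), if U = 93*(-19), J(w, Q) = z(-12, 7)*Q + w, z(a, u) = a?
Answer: 3119100/29791621 - 16860*sqrt(17655)/29791621 ≈ 0.029501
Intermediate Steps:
J(w, Q) = w - 12*Q (J(w, Q) = -12*Q + w = w - 12*Q)
j = -1/16860 ≈ -5.9312e-5
U = -1767
(L(21, -21) + sqrt(J(63, -22) + 17328))/(U + j) = (-185 + sqrt((63 - 12*(-22)) + 17328))/(-1767 - 1/16860) = (-185 + sqrt((63 + 264) + 17328))/(-29791621/16860) = (-185 + sqrt(327 + 17328))*(-16860/29791621) = (-185 + sqrt(17655))*(-16860/29791621) = 3119100/29791621 - 16860*sqrt(17655)/29791621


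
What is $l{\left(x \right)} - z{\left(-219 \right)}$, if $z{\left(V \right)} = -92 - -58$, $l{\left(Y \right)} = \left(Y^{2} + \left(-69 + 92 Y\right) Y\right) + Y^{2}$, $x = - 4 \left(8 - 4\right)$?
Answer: $25202$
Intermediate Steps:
$x = -16$ ($x = \left(-4\right) 4 = -16$)
$l{\left(Y \right)} = 2 Y^{2} + Y \left(-69 + 92 Y\right)$ ($l{\left(Y \right)} = \left(Y^{2} + Y \left(-69 + 92 Y\right)\right) + Y^{2} = 2 Y^{2} + Y \left(-69 + 92 Y\right)$)
$z{\left(V \right)} = -34$ ($z{\left(V \right)} = -92 + 58 = -34$)
$l{\left(x \right)} - z{\left(-219 \right)} = - 16 \left(-69 + 94 \left(-16\right)\right) - -34 = - 16 \left(-69 - 1504\right) + 34 = \left(-16\right) \left(-1573\right) + 34 = 25168 + 34 = 25202$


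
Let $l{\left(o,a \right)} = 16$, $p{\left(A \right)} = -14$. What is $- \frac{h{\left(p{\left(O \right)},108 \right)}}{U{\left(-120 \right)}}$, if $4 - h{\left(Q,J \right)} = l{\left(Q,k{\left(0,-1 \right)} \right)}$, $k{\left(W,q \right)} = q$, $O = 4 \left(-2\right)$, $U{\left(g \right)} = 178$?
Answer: $\frac{6}{89} \approx 0.067416$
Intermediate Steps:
$O = -8$
$h{\left(Q,J \right)} = -12$ ($h{\left(Q,J \right)} = 4 - 16 = -12$)
$- \frac{h{\left(p{\left(O \right)},108 \right)}}{U{\left(-120 \right)}} = - \frac{-12}{178} = \left(-1\right) \left(- \frac{6}{89}\right) = \frac{6}{89}$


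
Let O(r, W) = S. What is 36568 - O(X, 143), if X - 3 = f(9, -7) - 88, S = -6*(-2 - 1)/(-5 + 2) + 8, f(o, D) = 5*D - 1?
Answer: 36566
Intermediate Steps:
f(o, D) = -1 + 5*D
S = 2 (S = -(-18)/(-3) + 8 = -(-18)*(-1)/3 + 8 = -6*1 + 8 = -6 + 8 = 2)
X = -121 (X = 3 + ((-1 + 5*(-7)) - 88) = 3 + ((-1 - 35) - 88) = 3 + (-36 - 88) = 3 - 124 = -121)
O(r, W) = 2
36568 - O(X, 143) = 36568 - 1*2 = 36568 - 2 = 36566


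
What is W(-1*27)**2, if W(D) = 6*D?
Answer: 26244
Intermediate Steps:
W(-1*27)**2 = (6*(-1*27))**2 = (6*(-27))**2 = (-162)**2 = 26244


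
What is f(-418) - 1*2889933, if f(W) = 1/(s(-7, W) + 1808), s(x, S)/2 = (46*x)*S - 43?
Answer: -782923308761/270914 ≈ -2.8899e+6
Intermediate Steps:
s(x, S) = -86 + 92*S*x (s(x, S) = 2*((46*x)*S - 43) = 2*(46*S*x - 43) = 2*(-43 + 46*S*x) = -86 + 92*S*x)
f(W) = 1/(1722 - 644*W) (f(W) = 1/((-86 + 92*W*(-7)) + 1808) = 1/((-86 - 644*W) + 1808) = 1/(1722 - 644*W))
f(-418) - 1*2889933 = 1/(14*(123 - 46*(-418))) - 1*2889933 = 1/(14*(123 + 19228)) - 2889933 = (1/14)/19351 - 2889933 = (1/14)*(1/19351) - 2889933 = 1/270914 - 2889933 = -782923308761/270914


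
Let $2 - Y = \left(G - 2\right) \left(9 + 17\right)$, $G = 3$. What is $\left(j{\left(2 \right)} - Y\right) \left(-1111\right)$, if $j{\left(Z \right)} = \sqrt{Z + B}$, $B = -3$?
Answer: $-26664 - 1111 i \approx -26664.0 - 1111.0 i$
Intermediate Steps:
$j{\left(Z \right)} = \sqrt{-3 + Z}$ ($j{\left(Z \right)} = \sqrt{Z - 3} = \sqrt{-3 + Z}$)
$Y = -24$ ($Y = 2 - \left(3 - 2\right) \left(9 + 17\right) = 2 - 1 \cdot 26 = 2 - 26 = -24$)
$\left(j{\left(2 \right)} - Y\right) \left(-1111\right) = \left(\sqrt{-3 + 2} - -24\right) \left(-1111\right) = \left(\sqrt{-1} + 24\right) \left(-1111\right) = \left(i + 24\right) \left(-1111\right) = \left(24 + i\right) \left(-1111\right) = -26664 - 1111 i$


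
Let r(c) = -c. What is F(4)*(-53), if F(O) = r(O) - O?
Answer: 424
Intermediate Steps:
F(O) = -2*O (F(O) = -O - O = -2*O)
F(4)*(-53) = -2*4*(-53) = -8*(-53) = 424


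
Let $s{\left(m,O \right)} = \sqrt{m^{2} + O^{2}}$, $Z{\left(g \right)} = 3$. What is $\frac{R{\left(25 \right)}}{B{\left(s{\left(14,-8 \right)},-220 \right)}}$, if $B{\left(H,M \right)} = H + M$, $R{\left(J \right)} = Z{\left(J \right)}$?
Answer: $- \frac{33}{2407} - \frac{3 \sqrt{65}}{24070} \approx -0.014715$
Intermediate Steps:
$R{\left(J \right)} = 3$
$s{\left(m,O \right)} = \sqrt{O^{2} + m^{2}}$
$\frac{R{\left(25 \right)}}{B{\left(s{\left(14,-8 \right)},-220 \right)}} = \frac{3}{\sqrt{\left(-8\right)^{2} + 14^{2}} - 220} = \frac{3}{\sqrt{64 + 196} - 220} = \frac{3}{\sqrt{260} - 220} = \frac{3}{2 \sqrt{65} - 220} = \frac{3}{-220 + 2 \sqrt{65}}$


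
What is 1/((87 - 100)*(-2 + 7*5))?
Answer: -1/429 ≈ -0.0023310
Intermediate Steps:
1/((87 - 100)*(-2 + 7*5)) = 1/(-13*(-2 + 35)) = 1/(-13*33) = 1/(-429) = -1/429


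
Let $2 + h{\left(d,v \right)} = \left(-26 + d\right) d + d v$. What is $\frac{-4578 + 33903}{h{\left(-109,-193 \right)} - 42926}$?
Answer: $- \frac{425}{104} \approx -4.0865$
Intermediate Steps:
$h{\left(d,v \right)} = -2 + d v + d \left(-26 + d\right)$ ($h{\left(d,v \right)} = -2 + \left(\left(-26 + d\right) d + d v\right) = -2 + \left(d \left(-26 + d\right) + d v\right) = -2 + \left(d v + d \left(-26 + d\right)\right) = -2 + d v + d \left(-26 + d\right)$)
$\frac{-4578 + 33903}{h{\left(-109,-193 \right)} - 42926} = \frac{-4578 + 33903}{\left(-2 + \left(-109\right)^{2} - -2834 - -21037\right) - 42926} = \frac{29325}{\left(-2 + 11881 + 2834 + 21037\right) - 42926} = \frac{29325}{35750 - 42926} = \frac{29325}{-7176} = 29325 \left(- \frac{1}{7176}\right) = - \frac{425}{104}$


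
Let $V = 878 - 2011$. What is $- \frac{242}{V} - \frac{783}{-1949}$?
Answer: $\frac{123527}{200747} \approx 0.61534$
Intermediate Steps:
$V = -1133$
$- \frac{242}{V} - \frac{783}{-1949} = - \frac{242}{-1133} - \frac{783}{-1949} = \left(-242\right) \left(- \frac{1}{1133}\right) - - \frac{783}{1949} = \frac{22}{103} + \frac{783}{1949} = \frac{123527}{200747}$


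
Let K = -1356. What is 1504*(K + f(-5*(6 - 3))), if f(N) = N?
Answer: -2061984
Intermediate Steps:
1504*(K + f(-5*(6 - 3))) = 1504*(-1356 - 5*(6 - 3)) = 1504*(-1356 - 5*3) = 1504*(-1356 - 15) = 1504*(-1371) = -2061984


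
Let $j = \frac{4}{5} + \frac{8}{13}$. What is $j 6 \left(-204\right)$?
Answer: $- \frac{112608}{65} \approx -1732.4$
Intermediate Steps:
$j = \frac{92}{65}$ ($j = 4 \cdot \frac{1}{5} + 8 \cdot \frac{1}{13} = \frac{4}{5} + \frac{8}{13} = \frac{92}{65} \approx 1.4154$)
$j 6 \left(-204\right) = \frac{92 \cdot 6 \left(-204\right)}{65} = \frac{92}{65} \left(-1224\right) = - \frac{112608}{65}$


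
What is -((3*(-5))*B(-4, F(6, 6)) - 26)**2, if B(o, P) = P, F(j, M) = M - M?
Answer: -676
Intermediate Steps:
F(j, M) = 0
-((3*(-5))*B(-4, F(6, 6)) - 26)**2 = -((3*(-5))*0 - 26)**2 = -(-15*0 - 26)**2 = -(0 - 26)**2 = -1*(-26)**2 = -1*676 = -676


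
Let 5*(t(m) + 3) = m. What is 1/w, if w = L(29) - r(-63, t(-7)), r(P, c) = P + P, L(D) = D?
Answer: 1/155 ≈ 0.0064516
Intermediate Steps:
t(m) = -3 + m/5
r(P, c) = 2*P
w = 155 (w = 29 - 2*(-63) = 29 - 1*(-126) = 29 + 126 = 155)
1/w = 1/155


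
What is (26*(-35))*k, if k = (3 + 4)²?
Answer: -44590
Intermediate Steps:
k = 49 (k = 7² = 49)
(26*(-35))*k = (26*(-35))*49 = -910*49 = -44590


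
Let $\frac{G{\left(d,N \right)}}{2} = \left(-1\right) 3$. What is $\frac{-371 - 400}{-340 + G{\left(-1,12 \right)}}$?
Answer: $\frac{771}{346} \approx 2.2283$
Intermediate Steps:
$G{\left(d,N \right)} = -6$ ($G{\left(d,N \right)} = 2 \left(\left(-1\right) 3\right) = 2 \left(-3\right) = -6$)
$\frac{-371 - 400}{-340 + G{\left(-1,12 \right)}} = \frac{-371 - 400}{-340 - 6} = - \frac{771}{-346} = \left(-771\right) \left(- \frac{1}{346}\right) = \frac{771}{346}$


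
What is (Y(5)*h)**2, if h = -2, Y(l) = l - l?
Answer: 0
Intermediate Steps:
Y(l) = 0
(Y(5)*h)**2 = (0*(-2))**2 = 0**2 = 0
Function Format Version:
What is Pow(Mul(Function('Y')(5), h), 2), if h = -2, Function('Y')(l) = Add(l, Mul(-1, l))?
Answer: 0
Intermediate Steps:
Function('Y')(l) = 0
Pow(Mul(Function('Y')(5), h), 2) = Pow(Mul(0, -2), 2) = Pow(0, 2) = 0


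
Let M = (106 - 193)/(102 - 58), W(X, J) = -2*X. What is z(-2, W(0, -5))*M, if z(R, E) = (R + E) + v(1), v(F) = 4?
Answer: -87/22 ≈ -3.9545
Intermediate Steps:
z(R, E) = 4 + E + R (z(R, E) = (R + E) + 4 = (E + R) + 4 = 4 + E + R)
M = -87/44 ≈ -1.9773
z(-2, W(0, -5))*M = (4 - 2*0 - 2)*(-87/44) = (4 + 0 - 2)*(-87/44) = 2*(-87/44) = -87/22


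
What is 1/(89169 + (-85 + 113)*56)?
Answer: 1/90737 ≈ 1.1021e-5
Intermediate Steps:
1/(89169 + (-85 + 113)*56) = 1/(89169 + 28*56) = 1/(89169 + 1568) = 1/90737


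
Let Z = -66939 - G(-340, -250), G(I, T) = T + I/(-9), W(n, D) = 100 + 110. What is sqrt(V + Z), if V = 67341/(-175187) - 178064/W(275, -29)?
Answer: 2*I*sqrt(5716220392702003135)/18394635 ≈ 259.95*I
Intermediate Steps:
W(n, D) = 210
V = -15604319789/18394635 (V = 67341/(-175187) - 178064/210 = 67341*(-1/175187) - 178064*1/210 = -67341/175187 - 89032/105 = -15604319789/18394635 ≈ -848.31)
G(I, T) = T - I/9 (G(I, T) = T + I*(-1/9) = T - I/9)
Z = -600541/9 (Z = -66939 - (-250 - 1/9*(-340)) = -66939 - (-250 + 340/9) = -66939 - 1*(-1910/9) = -66939 + 1910/9 = -600541/9 ≈ -66727.)
sqrt(V + Z) = sqrt(-15604319789/18394635 - 600541/9) = sqrt(-3729057125212/55183905) = 2*I*sqrt(5716220392702003135)/18394635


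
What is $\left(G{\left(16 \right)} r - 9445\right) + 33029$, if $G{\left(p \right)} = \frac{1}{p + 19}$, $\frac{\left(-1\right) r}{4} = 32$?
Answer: $\frac{825312}{35} \approx 23580.0$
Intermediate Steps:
$r = -128$ ($r = \left(-4\right) 32 = -128$)
$G{\left(p \right)} = \frac{1}{19 + p}$
$\left(G{\left(16 \right)} r - 9445\right) + 33029 = \left(\frac{1}{19 + 16} \left(-128\right) - 9445\right) + 33029 = \left(\frac{1}{35} \left(-128\right) - 9445\right) + 33029 = \left(- \frac{128}{35} - 9445\right) + 33029 = - \frac{330703}{35} + 33029 = \frac{825312}{35}$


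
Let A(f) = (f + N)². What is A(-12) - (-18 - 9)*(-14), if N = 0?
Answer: -234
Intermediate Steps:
A(f) = f² (A(f) = (f + 0)² = f²)
A(-12) - (-18 - 9)*(-14) = (-12)² - (-18 - 9)*(-14) = 144 - (-27)*(-14) = 144 - 1*378 = 144 - 378 = -234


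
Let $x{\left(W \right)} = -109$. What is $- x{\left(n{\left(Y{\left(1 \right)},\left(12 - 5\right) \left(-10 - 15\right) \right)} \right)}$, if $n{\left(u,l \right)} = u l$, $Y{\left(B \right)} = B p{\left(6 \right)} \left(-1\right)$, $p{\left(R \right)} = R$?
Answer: $109$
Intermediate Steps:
$Y{\left(B \right)} = - 6 B$ ($Y{\left(B \right)} = B 6 \left(-1\right) = 6 B \left(-1\right) = - 6 B$)
$n{\left(u,l \right)} = l u$
$- x{\left(n{\left(Y{\left(1 \right)},\left(12 - 5\right) \left(-10 - 15\right) \right)} \right)} = \left(-1\right) \left(-109\right) = 109$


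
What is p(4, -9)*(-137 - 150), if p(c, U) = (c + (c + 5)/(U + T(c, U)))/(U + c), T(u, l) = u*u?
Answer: 1517/5 ≈ 303.40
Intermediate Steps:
T(u, l) = u²
p(c, U) = (c + (5 + c)/(U + c²))/(U + c) (p(c, U) = (c + (c + 5)/(U + c²))/(U + c) = (c + (5 + c)/(U + c²))/(U + c))
p(4, -9)*(-137 - 150) = ((5 + 4 + 4³ - 9*4)/((-9)² + 4³ - 9*4 - 9*4²))*(-137 - 150) = ((5 + 4 + 64 - 36)/(81 + 64 - 36 - 9*16))*(-287) = (37/(81 + 64 - 36 - 144))*(-287) = (37/(-35))*(-287) = -1/35*37*(-287) = -37/35*(-287) = 1517/5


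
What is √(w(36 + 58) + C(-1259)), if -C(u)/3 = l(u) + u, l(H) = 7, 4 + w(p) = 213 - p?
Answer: 7*√79 ≈ 62.217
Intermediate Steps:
w(p) = 209 - p (w(p) = -4 + (213 - p) = 209 - p)
C(u) = -21 - 3*u (C(u) = -3*(7 + u) = -21 - 3*u)
√(w(36 + 58) + C(-1259)) = √((209 - (36 + 58)) + (-21 - 3*(-1259))) = √((209 - 1*94) + (-21 + 3777)) = √((209 - 94) + 3756) = √(115 + 3756) = √3871 = 7*√79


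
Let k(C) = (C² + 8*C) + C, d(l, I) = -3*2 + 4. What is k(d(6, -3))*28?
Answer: -392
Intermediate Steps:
d(l, I) = -2 (d(l, I) = -6 + 4 = -2)
k(C) = C² + 9*C
k(d(6, -3))*28 = -2*(9 - 2)*28 = -2*7*28 = -14*28 = -392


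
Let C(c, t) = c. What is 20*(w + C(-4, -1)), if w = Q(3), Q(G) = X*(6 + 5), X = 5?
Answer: 1020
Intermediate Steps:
Q(G) = 55 (Q(G) = 5*(6 + 5) = 5*11 = 55)
w = 55
20*(w + C(-4, -1)) = 20*(55 - 4) = 20*51 = 1020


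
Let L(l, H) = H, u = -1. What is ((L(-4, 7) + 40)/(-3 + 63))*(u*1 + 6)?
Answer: 47/12 ≈ 3.9167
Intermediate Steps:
((L(-4, 7) + 40)/(-3 + 63))*(u*1 + 6) = ((7 + 40)/(-3 + 63))*(-1*1 + 6) = (47/60)*(-1 + 6) = ((1/60)*47)*5 = (47/60)*5 = 47/12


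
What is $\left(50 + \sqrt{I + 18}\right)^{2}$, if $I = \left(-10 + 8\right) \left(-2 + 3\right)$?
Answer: $2916$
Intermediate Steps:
$I = -2$ ($I = \left(-2\right) 1 = -2$)
$\left(50 + \sqrt{I + 18}\right)^{2} = \left(50 + \sqrt{-2 + 18}\right)^{2} = \left(50 + \sqrt{16}\right)^{2} = \left(50 + 4\right)^{2} = 54^{2} = 2916$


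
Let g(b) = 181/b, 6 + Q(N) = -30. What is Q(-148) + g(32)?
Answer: -971/32 ≈ -30.344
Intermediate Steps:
Q(N) = -36 (Q(N) = -6 - 30 = -36)
Q(-148) + g(32) = -36 + 181/32 = -971/32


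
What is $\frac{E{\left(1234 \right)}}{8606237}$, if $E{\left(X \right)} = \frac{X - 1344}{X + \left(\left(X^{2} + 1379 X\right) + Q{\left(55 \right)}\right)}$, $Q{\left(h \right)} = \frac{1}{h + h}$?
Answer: $- \frac{12100}{3053702544139557} \approx -3.9624 \cdot 10^{-12}$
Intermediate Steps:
$Q{\left(h \right)} = \frac{1}{2 h}$
$E{\left(X \right)} = \frac{-1344 + X}{\frac{1}{110} + X^{2} + 1380 X}$ ($E{\left(X \right)} = \frac{X - 1344}{X + \left(\left(X^{2} + 1379 X\right) + \frac{1}{2 \cdot 55}\right)} = \frac{-1344 + X}{X + \left(\left(X^{2} + 1379 X\right) + \frac{1}{2} \cdot \frac{1}{55}\right)} = \frac{-1344 + X}{X + \left(\left(X^{2} + 1379 X\right) + \frac{1}{110}\right)} = \frac{-1344 + X}{X + \left(\frac{1}{110} + X^{2} + 1379 X\right)} = \frac{-1344 + X}{\frac{1}{110} + X^{2} + 1380 X}$)
$\frac{E{\left(1234 \right)}}{8606237} = \frac{110 \frac{1}{1 + 110 \cdot 1234^{2} + 151800 \cdot 1234} \left(-1344 + 1234\right)}{8606237} = 110 \frac{1}{1 + 110 \cdot 1522756 + 187321200} \left(-110\right) \frac{1}{8606237} = 110 \frac{1}{1 + 167503160 + 187321200} \left(-110\right) \frac{1}{8606237} = 110 \cdot \frac{1}{354824361} \left(-110\right) \frac{1}{8606237} = \left(- \frac{12100}{354824361}\right) \frac{1}{8606237} = - \frac{12100}{3053702544139557}$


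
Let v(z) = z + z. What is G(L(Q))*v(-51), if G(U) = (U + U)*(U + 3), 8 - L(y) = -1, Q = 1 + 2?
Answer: -22032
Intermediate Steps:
Q = 3
v(z) = 2*z
L(y) = 9 (L(y) = 8 - 1*(-1) = 8 + 1 = 9)
G(U) = 2*U*(3 + U) (G(U) = (2*U)*(3 + U) = 2*U*(3 + U))
G(L(Q))*v(-51) = (2*9*(3 + 9))*(2*(-51)) = (2*9*12)*(-102) = 216*(-102) = -22032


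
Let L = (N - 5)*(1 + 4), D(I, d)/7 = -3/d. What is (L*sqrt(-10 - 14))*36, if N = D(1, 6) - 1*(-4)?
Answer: -1620*I*sqrt(6) ≈ -3968.2*I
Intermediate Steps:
D(I, d) = -21/d (D(I, d) = 7*(-3/d) = -21/d)
N = 1/2 (N = -21/6 - 1*(-4) = -21*1/6 + 4 = -7/2 + 4 = 1/2 ≈ 0.50000)
L = -45/2 (L = (1/2 - 5)*(1 + 4) = -9/2*5 = -45/2 ≈ -22.500)
(L*sqrt(-10 - 14))*36 = -45*sqrt(-10 - 14)/2*36 = -45*I*sqrt(6)*36 = -1620*I*sqrt(6)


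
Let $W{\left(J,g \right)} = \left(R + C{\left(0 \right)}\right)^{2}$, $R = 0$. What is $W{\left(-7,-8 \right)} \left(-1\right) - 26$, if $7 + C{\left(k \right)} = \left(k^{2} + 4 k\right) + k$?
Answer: $-75$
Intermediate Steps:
$C{\left(k \right)} = -7 + k^{2} + 5 k$ ($C{\left(k \right)} = -7 + \left(\left(k^{2} + 4 k\right) + k\right) = -7 + \left(k^{2} + 5 k\right) = -7 + k^{2} + 5 k$)
$W{\left(J,g \right)} = 49$ ($W{\left(J,g \right)} = \left(0 + \left(-7 + 0^{2} + 5 \cdot 0\right)\right)^{2} = \left(0 + \left(-7 + 0 + 0\right)\right)^{2} = \left(0 - 7\right)^{2} = \left(-7\right)^{2} = 49$)
$W{\left(-7,-8 \right)} \left(-1\right) - 26 = 49 \left(-1\right) - 26 = -49 - 26 = -75$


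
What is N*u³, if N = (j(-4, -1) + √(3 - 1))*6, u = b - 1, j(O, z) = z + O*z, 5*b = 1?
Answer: -1152/125 - 384*√2/125 ≈ -13.560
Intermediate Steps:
b = ⅕ (b = (⅕)*1 = ⅕ ≈ 0.20000)
u = -⅘ (u = ⅕ - 1 = -⅘ ≈ -0.80000)
N = 18 + 6*√2 (N = (-(1 - 4) + √(3 - 1))*6 = (-1*(-3) + √2)*6 = (3 + √2)*6 = 18 + 6*√2 ≈ 26.485)
N*u³ = (18 + 6*√2)*(-⅘)³ = (18 + 6*√2)*(-64/125) = -1152/125 - 384*√2/125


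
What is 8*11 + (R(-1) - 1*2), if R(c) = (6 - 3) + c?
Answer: 88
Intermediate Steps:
R(c) = 3 + c
8*11 + (R(-1) - 1*2) = 8*11 + ((3 - 1) - 1*2) = 88 + (2 - 2) = 88 + 0 = 88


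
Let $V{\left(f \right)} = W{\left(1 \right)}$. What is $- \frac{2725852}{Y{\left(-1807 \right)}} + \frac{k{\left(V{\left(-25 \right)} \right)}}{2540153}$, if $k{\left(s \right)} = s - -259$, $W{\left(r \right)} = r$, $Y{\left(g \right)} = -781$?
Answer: $\frac{629461939856}{180350863} \approx 3490.2$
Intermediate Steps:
$V{\left(f \right)} = 1$
$k{\left(s \right)} = 259 + s$ ($k{\left(s \right)} = s + 259 = 259 + s$)
$- \frac{2725852}{Y{\left(-1807 \right)}} + \frac{k{\left(V{\left(-25 \right)} \right)}}{2540153} = - \frac{2725852}{-781} + \frac{259 + 1}{2540153} = \left(-2725852\right) \left(- \frac{1}{781}\right) + 260 \cdot \frac{1}{2540153} = \frac{2725852}{781} + \frac{260}{2540153} = \frac{629461939856}{180350863}$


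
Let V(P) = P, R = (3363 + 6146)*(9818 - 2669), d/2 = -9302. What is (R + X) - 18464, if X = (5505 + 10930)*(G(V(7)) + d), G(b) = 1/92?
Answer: -21877156961/92 ≈ -2.3780e+8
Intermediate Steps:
d = -18604 (d = 2*(-9302) = -18604)
R = 67979841 (R = 9509*7149 = 67979841)
G(b) = 1/92
X = -28129603645/92 (X = (5505 + 10930)*(1/92 - 18604) = 16435*(-1711567/92) = -28129603645/92 ≈ -3.0576e+8)
(R + X) - 18464 = (67979841 - 28129603645/92) - 18464 = -21875458273/92 - 18464 = -21877156961/92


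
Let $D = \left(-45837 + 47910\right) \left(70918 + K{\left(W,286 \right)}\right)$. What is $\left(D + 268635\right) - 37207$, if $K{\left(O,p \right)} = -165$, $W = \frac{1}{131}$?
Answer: $146902397$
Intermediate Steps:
$W = \frac{1}{131} \approx 0.0076336$
$D = 146670969$ ($D = \left(-45837 + 47910\right) \left(70918 - 165\right) = 2073 \cdot 70753 = 146670969$)
$\left(D + 268635\right) - 37207 = \left(146670969 + 268635\right) - 37207 = 146939604 - 37207 = 146902397$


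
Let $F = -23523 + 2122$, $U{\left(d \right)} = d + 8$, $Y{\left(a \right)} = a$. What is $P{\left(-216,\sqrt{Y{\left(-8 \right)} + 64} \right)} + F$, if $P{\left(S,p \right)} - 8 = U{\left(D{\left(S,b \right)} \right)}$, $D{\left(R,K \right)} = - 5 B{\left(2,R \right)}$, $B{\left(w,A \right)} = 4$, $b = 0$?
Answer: $-21405$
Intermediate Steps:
$D{\left(R,K \right)} = -20$ ($D{\left(R,K \right)} = \left(-5\right) 4 = -20$)
$U{\left(d \right)} = 8 + d$
$P{\left(S,p \right)} = -4$ ($P{\left(S,p \right)} = 8 + \left(8 - 20\right) = 8 - 12 = -4$)
$F = -21401$
$P{\left(-216,\sqrt{Y{\left(-8 \right)} + 64} \right)} + F = -4 - 21401 = -21405$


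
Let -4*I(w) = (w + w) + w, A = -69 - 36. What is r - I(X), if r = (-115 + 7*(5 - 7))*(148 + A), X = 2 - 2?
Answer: -5547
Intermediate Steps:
A = -105
X = 0
r = -5547 (r = (-115 + 7*(5 - 7))*(148 - 105) = (-115 + 7*(-2))*43 = (-115 - 14)*43 = -129*43 = -5547)
I(w) = -3*w/4 (I(w) = -((w + w) + w)/4 = -(2*w + w)/4 = -3*w/4)
r - I(X) = -5547 - (-3)*0/4 = -5547 - 1*0 = -5547 + 0 = -5547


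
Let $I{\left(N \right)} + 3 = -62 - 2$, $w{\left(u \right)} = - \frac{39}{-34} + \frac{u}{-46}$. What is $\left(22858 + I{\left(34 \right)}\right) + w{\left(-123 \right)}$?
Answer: $\frac{8912775}{391} \approx 22795.0$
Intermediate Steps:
$w{\left(u \right)} = \frac{39}{34} - \frac{u}{46}$ ($w{\left(u \right)} = \left(-39\right) \left(- \frac{1}{34}\right) + u \left(- \frac{1}{46}\right) = \frac{39}{34} - \frac{u}{46}$)
$I{\left(N \right)} = -67$ ($I{\left(N \right)} = -3 - 64 = -67$)
$\left(22858 + I{\left(34 \right)}\right) + w{\left(-123 \right)} = \left(22858 - 67\right) + \left(\frac{39}{34} - - \frac{123}{46}\right) = 22791 + \left(\frac{39}{34} + \frac{123}{46}\right) = 22791 + \frac{1494}{391} = \frac{8912775}{391}$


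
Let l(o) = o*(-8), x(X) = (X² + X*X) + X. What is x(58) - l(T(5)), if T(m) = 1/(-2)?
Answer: 6782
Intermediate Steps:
T(m) = -½
x(X) = X + 2*X² (x(X) = (X² + X²) + X = 2*X² + X = X + 2*X²)
l(o) = -8*o
x(58) - l(T(5)) = 58*(1 + 2*58) - (-8)*(-1)/2 = 58*(1 + 116) - 1*4 = 58*117 - 4 = 6786 - 4 = 6782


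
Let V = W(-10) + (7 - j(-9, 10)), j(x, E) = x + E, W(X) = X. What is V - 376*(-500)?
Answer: 187996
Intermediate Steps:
j(x, E) = E + x
V = -4 (V = -10 + (7 - (10 - 9)) = -10 + (7 - 1*1) = -10 + (7 - 1) = -10 + 6 = -4)
V - 376*(-500) = -4 - 376*(-500) = -4 + 188000 = 187996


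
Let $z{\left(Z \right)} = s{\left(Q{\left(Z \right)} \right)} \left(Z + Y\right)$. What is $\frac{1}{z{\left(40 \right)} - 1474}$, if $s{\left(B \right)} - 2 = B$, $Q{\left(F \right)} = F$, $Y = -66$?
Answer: $- \frac{1}{2566} \approx -0.00038971$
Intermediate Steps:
$s{\left(B \right)} = 2 + B$
$z{\left(Z \right)} = \left(-66 + Z\right) \left(2 + Z\right)$ ($z{\left(Z \right)} = \left(2 + Z\right) \left(Z - 66\right) = \left(2 + Z\right) \left(-66 + Z\right) = \left(-66 + Z\right) \left(2 + Z\right)$)
$\frac{1}{z{\left(40 \right)} - 1474} = \frac{1}{\left(-66 + 40\right) \left(2 + 40\right) - 1474} = \frac{1}{\left(-26\right) 42 - 1474} = \frac{1}{-1092 - 1474} = \frac{1}{-2566} = - \frac{1}{2566}$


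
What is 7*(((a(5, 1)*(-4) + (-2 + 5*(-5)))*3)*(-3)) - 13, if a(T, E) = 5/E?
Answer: 2948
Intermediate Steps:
7*(((a(5, 1)*(-4) + (-2 + 5*(-5)))*3)*(-3)) - 13 = 7*((((5/1)*(-4) + (-2 + 5*(-5)))*3)*(-3)) - 13 = 7*((((5*1)*(-4) + (-2 - 25))*3)*(-3)) - 13 = 7*(((5*(-4) - 27)*3)*(-3)) - 13 = 7*(((-20 - 27)*3)*(-3)) - 13 = 7*(-47*3*(-3)) - 13 = 7*(-141*(-3)) - 13 = 7*423 - 13 = 2961 - 13 = 2948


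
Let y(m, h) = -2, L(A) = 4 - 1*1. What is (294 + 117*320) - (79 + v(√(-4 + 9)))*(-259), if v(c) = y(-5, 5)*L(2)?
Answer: 56641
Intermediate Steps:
L(A) = 3 (L(A) = 4 - 1 = 3)
v(c) = -6 (v(c) = -2*3 = -6)
(294 + 117*320) - (79 + v(√(-4 + 9)))*(-259) = (294 + 117*320) - (79 - 6)*(-259) = (294 + 37440) - 73*(-259) = 37734 - 1*(-18907) = 37734 + 18907 = 56641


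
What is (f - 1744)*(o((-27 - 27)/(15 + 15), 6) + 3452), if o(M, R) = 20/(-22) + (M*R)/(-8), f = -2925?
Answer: -3546278253/220 ≈ -1.6119e+7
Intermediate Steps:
o(M, R) = -10/11 - M*R/8 (o(M, R) = 20*(-1/22) + (M*R)*(-1/8) = -10/11 - M*R/8)
(f - 1744)*(o((-27 - 27)/(15 + 15), 6) + 3452) = (-2925 - 1744)*((-10/11 - 1/8*(-27 - 27)/(15 + 15)*6) + 3452) = -4669*((-10/11 - 1/8*(-54/30)*6) + 3452) = -4669*((-10/11 - 1/8*(-54*1/30)*6) + 3452) = -4669*((-10/11 - 1/8*(-9/5)*6) + 3452) = -4669*((-10/11 + 27/20) + 3452) = -4669*(97/220 + 3452) = -4669*759537/220 = -3546278253/220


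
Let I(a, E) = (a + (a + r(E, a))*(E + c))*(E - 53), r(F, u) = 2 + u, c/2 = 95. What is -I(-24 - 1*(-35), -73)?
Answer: 355194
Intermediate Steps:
c = 190 (c = 2*95 = 190)
I(a, E) = (-53 + E)*(a + (2 + 2*a)*(190 + E)) (I(a, E) = (a + (a + (2 + a))*(E + 190))*(E - 53) = (a + (2 + 2*a)*(190 + E))*(-53 + E) = (-53 + E)*(a + (2 + 2*a)*(190 + E)))
-I(-24 - 1*(-35), -73) = -(-20140 - 20193*(-24 - 1*(-35)) + 2*(-73)**2 + 274*(-73) + 2*(-24 - 1*(-35))*(-73)**2 + 275*(-73)*(-24 - 1*(-35))) = -(-20140 - 20193*(-24 + 35) + 2*5329 - 20002 + 2*(-24 + 35)*5329 + 275*(-73)*(-24 + 35)) = -(-20140 - 20193*11 + 10658 - 20002 + 2*11*5329 + 275*(-73)*11) = -(-20140 - 222123 + 10658 - 20002 + 117238 - 220825) = -1*(-355194) = 355194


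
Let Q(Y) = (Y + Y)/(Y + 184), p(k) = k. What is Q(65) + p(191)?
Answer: 47689/249 ≈ 191.52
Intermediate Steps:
Q(Y) = 2*Y/(184 + Y) (Q(Y) = (2*Y)/(184 + Y) = 2*Y/(184 + Y))
Q(65) + p(191) = 2*65/(184 + 65) + 191 = 2*65/249 + 191 = 2*65*(1/249) + 191 = 130/249 + 191 = 47689/249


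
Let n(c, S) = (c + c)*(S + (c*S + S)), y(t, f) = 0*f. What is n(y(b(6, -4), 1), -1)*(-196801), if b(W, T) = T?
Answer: 0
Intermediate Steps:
y(t, f) = 0
n(c, S) = 2*c*(2*S + S*c) (n(c, S) = (2*c)*(S + (S*c + S)) = (2*c)*(S + (S + S*c)) = (2*c)*(2*S + S*c) = 2*c*(2*S + S*c))
n(y(b(6, -4), 1), -1)*(-196801) = (2*(-1)*0*(2 + 0))*(-196801) = (2*(-1)*0*2)*(-196801) = 0*(-196801) = 0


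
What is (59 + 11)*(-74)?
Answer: -5180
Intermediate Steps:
(59 + 11)*(-74) = 70*(-74) = -5180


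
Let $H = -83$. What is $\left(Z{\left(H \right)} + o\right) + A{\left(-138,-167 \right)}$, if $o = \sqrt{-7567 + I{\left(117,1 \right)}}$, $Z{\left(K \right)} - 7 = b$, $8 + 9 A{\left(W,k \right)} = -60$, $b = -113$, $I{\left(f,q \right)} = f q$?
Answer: $- \frac{1022}{9} + 5 i \sqrt{298} \approx -113.56 + 86.313 i$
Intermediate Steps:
$A{\left(W,k \right)} = - \frac{68}{9}$ ($A{\left(W,k \right)} = - \frac{8}{9} + \frac{1}{9} \left(-60\right) = - \frac{8}{9} - \frac{20}{3} = - \frac{68}{9}$)
$Z{\left(K \right)} = -106$ ($Z{\left(K \right)} = 7 - 113 = -106$)
$o = 5 i \sqrt{298}$ ($o = \sqrt{-7567 + 117 \cdot 1} = \sqrt{-7567 + 117} = \sqrt{-7450} = 5 i \sqrt{298} \approx 86.313 i$)
$\left(Z{\left(H \right)} + o\right) + A{\left(-138,-167 \right)} = \left(-106 + 5 i \sqrt{298}\right) - \frac{68}{9} = - \frac{1022}{9} + 5 i \sqrt{298}$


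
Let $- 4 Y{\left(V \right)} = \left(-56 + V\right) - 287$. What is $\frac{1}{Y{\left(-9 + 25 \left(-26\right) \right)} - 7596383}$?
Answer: $- \frac{2}{15192265} \approx -1.3165 \cdot 10^{-7}$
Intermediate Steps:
$Y{\left(V \right)} = \frac{343}{4} - \frac{V}{4}$ ($Y{\left(V \right)} = - \frac{\left(-56 + V\right) - 287}{4} = - \frac{-343 + V}{4} = \frac{343}{4} - \frac{V}{4}$)
$\frac{1}{Y{\left(-9 + 25 \left(-26\right) \right)} - 7596383} = \frac{1}{\left(\frac{343}{4} - \frac{-9 + 25 \left(-26\right)}{4}\right) - 7596383} = \frac{1}{\left(\frac{343}{4} - \frac{-9 - 650}{4}\right) - 7596383} = \frac{1}{\left(\frac{343}{4} - - \frac{659}{4}\right) - 7596383} = \frac{1}{\left(\frac{343}{4} + \frac{659}{4}\right) - 7596383} = \frac{1}{\frac{501}{2} - 7596383} = \frac{1}{- \frac{15192265}{2}} = - \frac{2}{15192265}$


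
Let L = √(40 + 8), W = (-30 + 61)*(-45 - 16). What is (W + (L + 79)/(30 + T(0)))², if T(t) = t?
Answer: 3209335849/900 - 113302*√3/225 ≈ 3.5651e+6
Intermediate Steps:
W = -1891 (W = 31*(-61) = -1891)
L = 4*√3 (L = √48 = 4*√3 ≈ 6.9282)
(W + (L + 79)/(30 + T(0)))² = (-1891 + (4*√3 + 79)/(30 + 0))² = (-1891 + (79 + 4*√3)/30)² = (-1891 + (79 + 4*√3)*(1/30))² = (-1891 + (79/30 + 2*√3/15))² = (-56651/30 + 2*√3/15)²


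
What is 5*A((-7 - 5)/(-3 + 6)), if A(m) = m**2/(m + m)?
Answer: -10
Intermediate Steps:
A(m) = m/2 (A(m) = m**2/((2*m)) = (1/(2*m))*m**2 = m/2)
5*A((-7 - 5)/(-3 + 6)) = 5*(((-7 - 5)/(-3 + 6))/2) = 5*((-12/3)/2) = 5*((-12*1/3)/2) = 5*((1/2)*(-4)) = 5*(-2) = -10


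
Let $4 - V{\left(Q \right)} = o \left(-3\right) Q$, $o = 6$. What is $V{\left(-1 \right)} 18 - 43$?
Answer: $-295$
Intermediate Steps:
$V{\left(Q \right)} = 4 + 18 Q$ ($V{\left(Q \right)} = 4 - 6 \left(-3\right) Q = 4 - - 18 Q = 4 + 18 Q$)
$V{\left(-1 \right)} 18 - 43 = \left(4 + 18 \left(-1\right)\right) 18 - 43 = \left(4 - 18\right) 18 - 43 = \left(-14\right) 18 - 43 = -252 - 43 = -295$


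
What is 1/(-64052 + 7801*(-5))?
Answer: -1/103057 ≈ -9.7034e-6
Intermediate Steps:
1/(-64052 + 7801*(-5)) = 1/(-64052 - 39005) = 1/(-103057) = -1/103057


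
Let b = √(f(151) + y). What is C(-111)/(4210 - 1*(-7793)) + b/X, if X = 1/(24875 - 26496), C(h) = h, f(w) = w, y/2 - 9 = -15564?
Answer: -37/4001 - 1621*I*√30959 ≈ -0.0092477 - 2.8522e+5*I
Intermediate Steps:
y = -31110 (y = 18 + 2*(-15564) = 18 - 31128 = -31110)
b = I*√30959 (b = √(151 - 31110) = √(-30959) = I*√30959 ≈ 175.95*I)
X = -1/1621 (X = 1/(-1621) = -1/1621 ≈ -0.00061690)
C(-111)/(4210 - 1*(-7793)) + b/X = -111/(4210 - 1*(-7793)) + (I*√30959)/(-1/1621) = -111/(4210 + 7793) + (I*√30959)*(-1621) = -111/12003 - 1621*I*√30959 = -111*1/12003 - 1621*I*√30959 = -37/4001 - 1621*I*√30959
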